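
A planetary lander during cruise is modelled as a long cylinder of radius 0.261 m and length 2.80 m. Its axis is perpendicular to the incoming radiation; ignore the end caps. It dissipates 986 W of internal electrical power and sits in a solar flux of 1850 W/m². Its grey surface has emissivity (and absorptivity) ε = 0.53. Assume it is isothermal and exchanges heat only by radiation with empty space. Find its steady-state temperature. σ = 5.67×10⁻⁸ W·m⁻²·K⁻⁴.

At steady state, absorbed solar power + internal power = radiated power.
Absorbed: α·S·A_cross = 0.53·1850·1.462 = 1433 W (cross-section 2rL).
Total input = 1433 + 986 = 2419 W.
Radiated: εσ·A_surf·T⁴ with A_surf = 2πrL = 4.592 m².
T⁴ = 2419/(0.53·5.67×10⁻⁸·4.592) = 1.753×10¹⁰ K⁴.

T ≈ 364 K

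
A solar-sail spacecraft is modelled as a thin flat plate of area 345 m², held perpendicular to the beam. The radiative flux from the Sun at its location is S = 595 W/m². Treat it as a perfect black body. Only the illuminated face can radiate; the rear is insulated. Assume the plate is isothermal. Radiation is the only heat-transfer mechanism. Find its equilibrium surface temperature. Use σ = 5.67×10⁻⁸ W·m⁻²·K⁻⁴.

T ≈ 320 K

At equilibrium, absorbed power = emitted power.
Absorbing cross-section = A = 345.0 m²; emitting surface = A = 345.0 m² (ratio 1).
S·A_cross = εσ·A_surf·T⁴  ⇒  T⁴ = S/(1σ).
T⁴ = 1.00·595/(1·5.67×10⁻⁸) = 1.049×10¹⁰ K⁴.
T = (1.049×10¹⁰)^(1/4).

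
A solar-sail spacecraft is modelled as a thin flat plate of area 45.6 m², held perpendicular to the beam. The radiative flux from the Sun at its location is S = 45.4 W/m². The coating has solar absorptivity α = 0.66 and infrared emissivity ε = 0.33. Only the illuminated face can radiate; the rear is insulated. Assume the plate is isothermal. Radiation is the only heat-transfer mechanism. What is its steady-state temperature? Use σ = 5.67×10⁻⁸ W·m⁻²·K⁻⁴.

T ≈ 200 K

At equilibrium, absorbed power = emitted power.
Absorbing cross-section = A = 45.60 m²; emitting surface = A = 45.60 m² (ratio 1).
αS·A_cross = εσ·A_surf·T⁴  ⇒  T⁴ = αS/(ε·1σ).
T⁴ = 0.660·45.4/(0.33·1·5.67×10⁻⁸) = 1.601×10⁹ K⁴.
T = (1.601×10⁹)^(1/4).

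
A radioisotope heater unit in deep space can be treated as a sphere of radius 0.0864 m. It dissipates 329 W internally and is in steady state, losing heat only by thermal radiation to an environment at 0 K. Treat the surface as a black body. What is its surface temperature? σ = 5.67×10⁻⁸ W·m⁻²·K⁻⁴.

T ≈ 499 K

Steady state: internal power = radiated power, P = εσA T⁴.
Radiating area A = 4πr² = 0.09381 m².
T⁴ = P/(εσA) = 329/(1.0·5.67×10⁻⁸·0.09381) = 6.186×10¹⁰ K⁴.
T = (6.186×10¹⁰)^(1/4).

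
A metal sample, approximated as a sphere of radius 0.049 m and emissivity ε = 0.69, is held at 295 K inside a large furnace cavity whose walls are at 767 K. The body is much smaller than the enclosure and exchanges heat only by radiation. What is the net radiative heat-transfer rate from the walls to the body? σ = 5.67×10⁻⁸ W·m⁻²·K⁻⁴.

For a small grey body in a large enclosure: P_net = εσA(T_body⁴ − T_wall⁴).
A = 4πr² = 0.03017 m²; T_body⁴ − T_wall⁴ = 7.573×10⁹ − 3.461×10¹¹ = -3.385×10¹¹ K⁴.
|P_net| = 0.69·5.67×10⁻⁸·0.03017·3.385×10¹¹.

P_net ≈ 400 W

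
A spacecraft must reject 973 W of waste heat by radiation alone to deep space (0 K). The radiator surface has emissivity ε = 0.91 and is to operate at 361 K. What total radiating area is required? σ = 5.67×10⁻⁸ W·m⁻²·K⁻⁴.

A ≈ 1.11 m²

P = εσA T⁴ ⇒ A = P/(εσT⁴).
T⁴ = 1.698×10¹⁰ K⁴.
A = 973/(0.91 × 5.67×10⁻⁸ × 1.698×10¹⁰).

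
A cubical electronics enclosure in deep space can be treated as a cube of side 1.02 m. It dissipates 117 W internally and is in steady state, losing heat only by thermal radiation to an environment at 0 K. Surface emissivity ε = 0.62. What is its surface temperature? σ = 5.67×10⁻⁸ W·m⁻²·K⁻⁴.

T ≈ 152 K

Steady state: internal power = radiated power, P = εσA T⁴.
Radiating area A = 6L² = 6.242 m².
T⁴ = P/(εσA) = 117/(0.62·5.67×10⁻⁸·6.242) = 5.332×10⁸ K⁴.
T = (5.332×10⁸)^(1/4).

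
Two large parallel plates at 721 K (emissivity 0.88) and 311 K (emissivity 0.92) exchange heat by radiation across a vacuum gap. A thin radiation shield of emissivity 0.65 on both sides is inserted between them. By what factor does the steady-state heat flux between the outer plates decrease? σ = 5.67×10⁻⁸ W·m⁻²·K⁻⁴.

factor ≈ 2.70

Without shield: q₀ = σΔ(T⁴)/(1/ε₁+1/ε₂−1) with denominator 1.223.
With shield the two gaps are in series; the resistances add: (1/ε₁+1/ε_s−1)+(1/ε_s+1/ε₂−1) = 1.675+1.625 = 3.300.
Heat-flux ratio q₀/q = 3.300/1.223.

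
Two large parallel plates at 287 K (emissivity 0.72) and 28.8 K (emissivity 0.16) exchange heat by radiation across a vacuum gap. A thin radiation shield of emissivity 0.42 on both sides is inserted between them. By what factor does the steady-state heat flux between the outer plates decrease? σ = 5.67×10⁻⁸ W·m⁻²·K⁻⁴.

factor ≈ 1.57

Without shield: q₀ = σΔ(T⁴)/(1/ε₁+1/ε₂−1) with denominator 6.639.
With shield the two gaps are in series; the resistances add: (1/ε₁+1/ε_s−1)+(1/ε_s+1/ε₂−1) = 2.770+7.631 = 10.40.
Heat-flux ratio q₀/q = 10.40/6.639.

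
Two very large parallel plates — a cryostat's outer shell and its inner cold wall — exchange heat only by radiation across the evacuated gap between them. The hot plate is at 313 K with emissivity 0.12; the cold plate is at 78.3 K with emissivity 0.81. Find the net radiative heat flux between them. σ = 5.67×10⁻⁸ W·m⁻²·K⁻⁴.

For two infinite grey parallel plates, q = σ(T₁⁴ − T₂⁴)/(1/ε₁ + 1/ε₂ − 1).
T₁⁴ − T₂⁴ = 9.598×10⁹ − 3.759×10⁷ = 9.560×10⁹ K⁴.
1/ε₁ + 1/ε₂ − 1 = 8.333 + 1.235 − 1 = 8.568.
q = 5.67×10⁻⁸ × 9.560×10⁹ / 8.568.

q ≈ 63.3 W/m²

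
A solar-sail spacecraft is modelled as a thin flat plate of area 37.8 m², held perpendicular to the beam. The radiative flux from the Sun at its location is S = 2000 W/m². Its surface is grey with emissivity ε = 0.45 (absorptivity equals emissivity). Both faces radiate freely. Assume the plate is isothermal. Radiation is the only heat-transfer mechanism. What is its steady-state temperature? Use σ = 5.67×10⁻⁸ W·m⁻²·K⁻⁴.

At equilibrium, absorbed power = emitted power.
Absorbing cross-section = A = 37.80 m²; emitting surface = 2A = 75.60 m² (ratio 2).
εS·A_cross = εσ·A_surf·T⁴  ⇒  T⁴ = S/(2σ)   (ε cancels).
T⁴ = 2000/(2·5.67×10⁻⁸) = 1.764×10¹⁰ K⁴.
T = (1.764×10¹⁰)^(1/4).

T ≈ 364 K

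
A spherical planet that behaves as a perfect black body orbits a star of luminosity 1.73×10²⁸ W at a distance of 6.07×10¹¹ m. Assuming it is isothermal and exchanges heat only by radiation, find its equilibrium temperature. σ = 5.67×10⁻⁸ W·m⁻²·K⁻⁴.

T ≈ 358 K

First find the stellar flux at distance d: S = L/(4πd²) = 1.73×10²⁸/(4π·(6.07×10¹¹)²) = 3736 W/m².
For an isothermal sphere, absorbed (1−a)S·πr² = emitted σ·4πr²·T⁴, so T⁴ = (1−a)S/(4σ).
T⁴ = 1.00·3736/(4·5.67×10⁻⁸) = 1.647×10¹⁰ K⁴.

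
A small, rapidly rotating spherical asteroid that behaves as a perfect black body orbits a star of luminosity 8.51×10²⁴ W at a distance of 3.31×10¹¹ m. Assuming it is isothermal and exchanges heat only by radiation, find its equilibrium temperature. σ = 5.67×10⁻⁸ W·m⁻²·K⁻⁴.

T ≈ 72.3 K

First find the stellar flux at distance d: S = L/(4πd²) = 8.51×10²⁴/(4π·(3.31×10¹¹)²) = 6.181 W/m².
For an isothermal sphere, absorbed (1−a)S·πr² = emitted σ·4πr²·T⁴, so T⁴ = (1−a)S/(4σ).
T⁴ = 1.00·6.181/(4·5.67×10⁻⁸) = 2.725×10⁷ K⁴.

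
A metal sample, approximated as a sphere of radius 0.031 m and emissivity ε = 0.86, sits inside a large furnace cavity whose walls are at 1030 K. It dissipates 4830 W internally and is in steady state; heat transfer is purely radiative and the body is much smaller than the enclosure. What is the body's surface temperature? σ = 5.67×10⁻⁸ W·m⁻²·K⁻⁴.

For a small grey body in a large enclosure, net radiated power = εσA(T⁴ − T_w⁴).
Steady state: P = εσA(T⁴ − T_w⁴) with A = 4πr² = 0.01208 m².
T⁴ = P/(εσA) + T_w⁴ = 4830/(0.86·5.67×10⁻⁸·0.01208) + (1030)⁴
    = 8.202×10¹² + 1.126×10¹² = 9.328×10¹² K⁴.

T ≈ 1750 K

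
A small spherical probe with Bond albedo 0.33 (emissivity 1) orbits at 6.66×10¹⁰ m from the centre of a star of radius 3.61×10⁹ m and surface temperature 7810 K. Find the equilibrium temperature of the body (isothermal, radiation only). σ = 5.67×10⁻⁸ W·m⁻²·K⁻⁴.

T ≈ 1160 K

The star's surface emits σT_*⁴; at distance d the flux is S = σT_*⁴(R_*/d)².
S = 5.67×10⁻⁸·(7810)⁴·(3.61×10⁹/6.66×10¹⁰)² = 6.198×10⁵ W/m².
For an isothermal sphere T⁴ = (1−a)S/(4σ) = 1.831×10¹² K⁴.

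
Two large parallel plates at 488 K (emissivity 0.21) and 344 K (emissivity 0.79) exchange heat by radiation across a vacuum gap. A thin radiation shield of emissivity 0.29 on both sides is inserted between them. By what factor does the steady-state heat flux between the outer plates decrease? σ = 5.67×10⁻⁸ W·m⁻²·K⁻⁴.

Without shield: q₀ = σΔ(T⁴)/(1/ε₁+1/ε₂−1) with denominator 5.028.
With shield the two gaps are in series; the resistances add: (1/ε₁+1/ε_s−1)+(1/ε_s+1/ε₂−1) = 7.210+3.714 = 10.92.
Heat-flux ratio q₀/q = 10.92/5.028.

factor ≈ 2.17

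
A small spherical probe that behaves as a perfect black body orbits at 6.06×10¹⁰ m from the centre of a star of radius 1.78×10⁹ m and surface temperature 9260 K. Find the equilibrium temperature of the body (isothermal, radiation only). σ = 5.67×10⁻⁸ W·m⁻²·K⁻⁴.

T ≈ 1120 K

The star's surface emits σT_*⁴; at distance d the flux is S = σT_*⁴(R_*/d)².
S = 5.67×10⁻⁸·(9260)⁴·(1.78×10⁹/6.06×10¹⁰)² = 3.597×10⁵ W/m².
For an isothermal sphere T⁴ = (1−a)S/(4σ) = 1.586×10¹² K⁴.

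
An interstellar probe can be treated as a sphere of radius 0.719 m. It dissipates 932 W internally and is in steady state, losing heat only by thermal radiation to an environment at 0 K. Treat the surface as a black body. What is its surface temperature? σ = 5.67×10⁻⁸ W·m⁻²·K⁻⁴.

T ≈ 224 K

Steady state: internal power = radiated power, P = εσA T⁴.
Radiating area A = 4πr² = 6.496 m².
T⁴ = P/(εσA) = 932/(1.0·5.67×10⁻⁸·6.496) = 2.530×10⁹ K⁴.
T = (2.530×10⁹)^(1/4).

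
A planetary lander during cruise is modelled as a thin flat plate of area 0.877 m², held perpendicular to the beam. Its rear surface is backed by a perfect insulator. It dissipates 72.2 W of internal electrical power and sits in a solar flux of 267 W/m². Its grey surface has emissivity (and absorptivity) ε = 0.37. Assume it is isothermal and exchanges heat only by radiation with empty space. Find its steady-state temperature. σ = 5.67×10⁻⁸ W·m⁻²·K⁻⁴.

At steady state, absorbed solar power + internal power = radiated power.
Absorbed: α·S·A_cross = 0.37·267·0.8770 = 86.64 W (cross-section A).
Total input = 86.64 + 72.2 = 158.8 W.
Radiated: εσ·A_surf·T⁴ with A_surf = A = 0.8770 m².
T⁴ = 158.8/(0.37·5.67×10⁻⁸·0.8770) = 8.633×10⁹ K⁴.

T ≈ 305 K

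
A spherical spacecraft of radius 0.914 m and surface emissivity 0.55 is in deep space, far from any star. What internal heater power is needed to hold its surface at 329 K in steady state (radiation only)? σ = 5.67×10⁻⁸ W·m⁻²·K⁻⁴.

P = εσ·4πr²·T⁴.
4πr² = 10.50 m²; T⁴ = 1.172×10¹⁰ K⁴.
P = 0.55·5.67×10⁻⁸·10.50·1.172×10¹⁰.

P ≈ 3840 W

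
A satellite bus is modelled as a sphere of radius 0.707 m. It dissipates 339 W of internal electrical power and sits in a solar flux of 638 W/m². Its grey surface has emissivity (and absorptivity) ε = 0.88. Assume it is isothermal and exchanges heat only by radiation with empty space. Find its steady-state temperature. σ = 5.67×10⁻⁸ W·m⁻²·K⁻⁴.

T ≈ 250 K

At steady state, absorbed solar power + internal power = radiated power.
Absorbed: α·S·A_cross = 0.88·638·1.570 = 881.6 W (cross-section πr²).
Total input = 881.6 + 339 = 1221 W.
Radiated: εσ·A_surf·T⁴ with A_surf = 4πr² = 6.281 m².
T⁴ = 1221/(0.88·5.67×10⁻⁸·6.281) = 3.895×10⁹ K⁴.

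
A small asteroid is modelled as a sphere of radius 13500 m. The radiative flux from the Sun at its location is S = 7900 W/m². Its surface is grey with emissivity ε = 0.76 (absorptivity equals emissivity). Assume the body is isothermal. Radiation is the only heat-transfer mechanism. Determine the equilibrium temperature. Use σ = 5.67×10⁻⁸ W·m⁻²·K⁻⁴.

T ≈ 432 K

At equilibrium, absorbed power = emitted power.
Absorbing cross-section = πr² = 5.726×10⁸ m²; emitting surface = 4πr² = 2.290×10⁹ m² (ratio 4).
εS·A_cross = εσ·A_surf·T⁴  ⇒  T⁴ = S/(4σ)   (ε cancels).
T⁴ = 7900/(4·5.67×10⁻⁸) = 3.483×10¹⁰ K⁴.
T = (3.483×10¹⁰)^(1/4).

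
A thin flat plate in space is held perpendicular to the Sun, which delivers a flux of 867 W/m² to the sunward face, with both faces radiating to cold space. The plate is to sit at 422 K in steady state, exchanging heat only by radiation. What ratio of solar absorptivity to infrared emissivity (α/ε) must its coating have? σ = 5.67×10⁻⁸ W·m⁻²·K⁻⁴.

α/ε ≈ 4.15

Balance: αS·A = εσ·2A·T⁴ ⇒ α/ε = 2σT⁴/S.
α/ε = 2·5.67×10⁻⁸·(422)⁴/867 = 2·5.67×10⁻⁸·3.171×10¹⁰/867.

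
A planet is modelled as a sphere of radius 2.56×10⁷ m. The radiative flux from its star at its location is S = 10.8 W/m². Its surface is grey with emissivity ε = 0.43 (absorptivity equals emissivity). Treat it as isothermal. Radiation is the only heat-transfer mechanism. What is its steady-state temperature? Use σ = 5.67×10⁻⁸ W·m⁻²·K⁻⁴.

T ≈ 83.1 K

At equilibrium, absorbed power = emitted power.
Absorbing cross-section = πr² = 2.059×10¹⁵ m²; emitting surface = 4πr² = 8.235×10¹⁵ m² (ratio 4).
εS·A_cross = εσ·A_surf·T⁴  ⇒  T⁴ = S/(4σ)   (ε cancels).
T⁴ = 10.8/(4·5.67×10⁻⁸) = 4.762×10⁷ K⁴.
T = (4.762×10⁷)^(1/4).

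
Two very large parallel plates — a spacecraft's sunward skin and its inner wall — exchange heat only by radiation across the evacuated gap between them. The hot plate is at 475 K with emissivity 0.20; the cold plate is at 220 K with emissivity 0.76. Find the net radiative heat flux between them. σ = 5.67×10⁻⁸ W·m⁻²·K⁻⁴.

q ≈ 518 W/m²

For two infinite grey parallel plates, q = σ(T₁⁴ − T₂⁴)/(1/ε₁ + 1/ε₂ − 1).
T₁⁴ − T₂⁴ = 5.091×10¹⁰ − 2.343×10⁹ = 4.856×10¹⁰ K⁴.
1/ε₁ + 1/ε₂ − 1 = 5.000 + 1.316 − 1 = 5.316.
q = 5.67×10⁻⁸ × 4.856×10¹⁰ / 5.316.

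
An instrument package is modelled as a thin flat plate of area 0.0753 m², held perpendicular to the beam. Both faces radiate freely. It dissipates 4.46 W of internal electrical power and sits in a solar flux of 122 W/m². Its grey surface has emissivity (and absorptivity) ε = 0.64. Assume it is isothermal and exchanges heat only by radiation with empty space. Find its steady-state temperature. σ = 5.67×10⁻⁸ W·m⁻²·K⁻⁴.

T ≈ 209 K

At steady state, absorbed solar power + internal power = radiated power.
Absorbed: α·S·A_cross = 0.64·122·0.07530 = 5.879 W (cross-section A).
Total input = 5.879 + 4.46 = 10.34 W.
Radiated: εσ·A_surf·T⁴ with A_surf = 2A = 0.1506 m².
T⁴ = 10.34/(0.64·5.67×10⁻⁸·0.1506) = 1.892×10⁹ K⁴.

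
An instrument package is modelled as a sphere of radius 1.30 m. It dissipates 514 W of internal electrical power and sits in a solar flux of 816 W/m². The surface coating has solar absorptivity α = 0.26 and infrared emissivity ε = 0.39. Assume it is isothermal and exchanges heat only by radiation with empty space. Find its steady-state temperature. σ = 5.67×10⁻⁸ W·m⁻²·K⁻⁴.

At steady state, absorbed solar power + internal power = radiated power.
Absorbed: α·S·A_cross = 0.26·816·5.309 = 1126 W (cross-section πr²).
Total input = 1126 + 514 = 1640 W.
Radiated: εσ·A_surf·T⁴ with A_surf = 4πr² = 21.24 m².
T⁴ = 1640/(0.39·5.67×10⁻⁸·21.24) = 3.493×10⁹ K⁴.

T ≈ 243 K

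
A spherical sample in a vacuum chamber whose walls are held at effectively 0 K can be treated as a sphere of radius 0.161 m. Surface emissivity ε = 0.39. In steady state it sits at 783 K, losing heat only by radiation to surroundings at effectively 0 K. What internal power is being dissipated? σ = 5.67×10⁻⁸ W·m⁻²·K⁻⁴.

P ≈ 2710 W

Steady state: P = εσA T⁴.
A = 4πr² = 0.3257 m²; T⁴ = (783)⁴ = 3.759×10¹¹ K⁴.
P = 0.39 × 5.67×10⁻⁸ × 0.3257 × 3.759×10¹¹.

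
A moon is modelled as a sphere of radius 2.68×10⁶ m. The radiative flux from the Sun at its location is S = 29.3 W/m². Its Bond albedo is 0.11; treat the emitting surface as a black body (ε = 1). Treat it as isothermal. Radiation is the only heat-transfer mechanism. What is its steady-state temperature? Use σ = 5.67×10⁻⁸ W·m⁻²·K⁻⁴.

At equilibrium, absorbed power = emitted power.
Absorbing cross-section = πr² = 2.256×10¹³ m²; emitting surface = 4πr² = 9.026×10¹³ m² (ratio 4).
(1−a)S·A_cross = εσ·A_surf·T⁴  ⇒  T⁴ = (1−a)S/(4σ).
T⁴ = 0.890·29.3/(4·5.67×10⁻⁸) = 1.150×10⁸ K⁴.
T = (1.150×10⁸)^(1/4).

T ≈ 104 K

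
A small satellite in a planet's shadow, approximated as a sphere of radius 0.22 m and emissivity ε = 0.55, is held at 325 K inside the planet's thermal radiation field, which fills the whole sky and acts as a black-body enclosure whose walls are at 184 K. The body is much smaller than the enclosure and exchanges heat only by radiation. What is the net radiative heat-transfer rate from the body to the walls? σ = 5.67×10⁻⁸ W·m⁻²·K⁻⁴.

P_net ≈ 190 W

For a small grey body in a large enclosure: P_net = εσA(T_body⁴ − T_wall⁴).
A = 4πr² = 0.6082 m²; T_body⁴ − T_wall⁴ = 1.116×10¹⁰ − 1.146×10⁹ = 1.001×10¹⁰ K⁴.
|P_net| = 0.55·5.67×10⁻⁸·0.6082·1.001×10¹⁰.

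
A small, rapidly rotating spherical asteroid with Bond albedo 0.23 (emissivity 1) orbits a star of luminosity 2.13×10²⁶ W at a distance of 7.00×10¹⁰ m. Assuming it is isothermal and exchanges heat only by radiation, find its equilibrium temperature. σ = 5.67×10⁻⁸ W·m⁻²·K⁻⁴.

T ≈ 329 K

First find the stellar flux at distance d: S = L/(4πd²) = 2.13×10²⁶/(4π·(7.00×10¹⁰)²) = 3459 W/m².
For an isothermal sphere, absorbed (1−a)S·πr² = emitted σ·4πr²·T⁴, so T⁴ = (1−a)S/(4σ).
T⁴ = 0.770·3459/(4·5.67×10⁻⁸) = 1.174×10¹⁰ K⁴.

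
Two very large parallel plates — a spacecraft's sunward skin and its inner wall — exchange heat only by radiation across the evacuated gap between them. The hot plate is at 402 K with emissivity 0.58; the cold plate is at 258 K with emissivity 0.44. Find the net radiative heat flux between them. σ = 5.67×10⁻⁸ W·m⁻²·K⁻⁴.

q ≈ 410 W/m²

For two infinite grey parallel plates, q = σ(T₁⁴ − T₂⁴)/(1/ε₁ + 1/ε₂ − 1).
T₁⁴ − T₂⁴ = 2.612×10¹⁰ − 4.431×10⁹ = 2.169×10¹⁰ K⁴.
1/ε₁ + 1/ε₂ − 1 = 1.724 + 2.273 − 1 = 2.997.
q = 5.67×10⁻⁸ × 2.169×10¹⁰ / 2.997.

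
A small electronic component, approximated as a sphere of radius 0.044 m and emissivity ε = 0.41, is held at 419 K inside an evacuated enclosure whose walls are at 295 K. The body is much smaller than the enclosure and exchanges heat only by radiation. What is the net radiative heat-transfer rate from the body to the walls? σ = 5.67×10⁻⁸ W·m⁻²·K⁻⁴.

P_net ≈ 13.1 W

For a small grey body in a large enclosure: P_net = εσA(T_body⁴ − T_wall⁴).
A = 4πr² = 0.02433 m²; T_body⁴ − T_wall⁴ = 3.082×10¹⁰ − 7.573×10⁹ = 2.325×10¹⁰ K⁴.
|P_net| = 0.41·5.67×10⁻⁸·0.02433·2.325×10¹⁰.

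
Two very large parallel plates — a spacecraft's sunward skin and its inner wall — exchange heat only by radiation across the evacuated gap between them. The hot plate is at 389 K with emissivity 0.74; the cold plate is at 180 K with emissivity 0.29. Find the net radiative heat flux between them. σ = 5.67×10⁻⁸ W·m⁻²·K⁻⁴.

q ≈ 326 W/m²

For two infinite grey parallel plates, q = σ(T₁⁴ − T₂⁴)/(1/ε₁ + 1/ε₂ − 1).
T₁⁴ − T₂⁴ = 2.290×10¹⁰ − 1.050×10⁹ = 2.185×10¹⁰ K⁴.
1/ε₁ + 1/ε₂ − 1 = 1.351 + 3.448 − 1 = 3.800.
q = 5.67×10⁻⁸ × 2.185×10¹⁰ / 3.800.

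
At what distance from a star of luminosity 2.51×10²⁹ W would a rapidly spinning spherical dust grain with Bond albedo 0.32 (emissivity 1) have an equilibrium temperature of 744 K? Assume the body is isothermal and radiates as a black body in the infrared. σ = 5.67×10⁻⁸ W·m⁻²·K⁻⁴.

d ≈ 4.42×10¹¹ m

For an isothermal black-emitting sphere, (1−a)S·πr² = σ·4πr²·T⁴ ⇒ S = 4σT⁴/(1−a).
S = 4·5.67×10⁻⁸·(744)⁴/0.680 = 1.022×10⁵ W/m².
Flux falls as S = L/(4πd²), so d = √(L/(4πS)) = √(2.51×10²⁹/(4π·1.022×10⁵)).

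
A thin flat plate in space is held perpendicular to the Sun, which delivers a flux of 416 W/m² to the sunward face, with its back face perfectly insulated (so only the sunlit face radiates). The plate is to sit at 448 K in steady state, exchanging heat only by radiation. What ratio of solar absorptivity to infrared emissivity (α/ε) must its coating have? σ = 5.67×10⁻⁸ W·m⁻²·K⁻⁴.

Balance: αS·A = εσ·1A·T⁴ ⇒ α/ε = σT⁴/S.
α/ε = 5.67×10⁻⁸·(448)⁴/416 = 5.67×10⁻⁸·4.028×10¹⁰/416.

α/ε ≈ 5.49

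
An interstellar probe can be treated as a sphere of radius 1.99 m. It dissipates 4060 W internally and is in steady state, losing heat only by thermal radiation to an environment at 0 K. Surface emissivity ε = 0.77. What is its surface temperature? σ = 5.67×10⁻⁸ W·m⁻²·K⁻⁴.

T ≈ 208 K

Steady state: internal power = radiated power, P = εσA T⁴.
Radiating area A = 4πr² = 49.76 m².
T⁴ = P/(εσA) = 4060/(0.77·5.67×10⁻⁸·49.76) = 1.869×10⁹ K⁴.
T = (1.869×10⁹)^(1/4).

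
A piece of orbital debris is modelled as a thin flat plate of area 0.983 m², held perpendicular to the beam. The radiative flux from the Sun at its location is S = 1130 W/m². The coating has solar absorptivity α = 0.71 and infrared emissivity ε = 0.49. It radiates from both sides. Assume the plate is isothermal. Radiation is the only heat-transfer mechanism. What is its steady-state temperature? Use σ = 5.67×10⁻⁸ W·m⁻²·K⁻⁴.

T ≈ 347 K

At equilibrium, absorbed power = emitted power.
Absorbing cross-section = A = 0.9830 m²; emitting surface = 2A = 1.966 m² (ratio 2).
αS·A_cross = εσ·A_surf·T⁴  ⇒  T⁴ = αS/(ε·2σ).
T⁴ = 0.710·1130/(0.49·2·5.67×10⁻⁸) = 1.444×10¹⁰ K⁴.
T = (1.444×10¹⁰)^(1/4).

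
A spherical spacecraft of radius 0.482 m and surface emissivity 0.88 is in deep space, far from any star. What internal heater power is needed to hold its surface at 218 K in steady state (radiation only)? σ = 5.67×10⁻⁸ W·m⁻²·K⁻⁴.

P = εσ·4πr²·T⁴.
4πr² = 2.919 m²; T⁴ = 2.259×10⁹ K⁴.
P = 0.88·5.67×10⁻⁸·2.919·2.259×10⁹.

P ≈ 329 W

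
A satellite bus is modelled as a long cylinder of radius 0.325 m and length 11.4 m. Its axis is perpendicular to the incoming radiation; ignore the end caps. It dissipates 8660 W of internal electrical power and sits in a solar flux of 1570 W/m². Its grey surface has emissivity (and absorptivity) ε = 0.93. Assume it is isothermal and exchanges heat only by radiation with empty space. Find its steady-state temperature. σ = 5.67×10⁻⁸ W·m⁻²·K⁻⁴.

T ≈ 355 K

At steady state, absorbed solar power + internal power = radiated power.
Absorbed: α·S·A_cross = 0.93·1570·7.410 = 10820 W (cross-section 2rL).
Total input = 10820 + 8660 = 19480 W.
Radiated: εσ·A_surf·T⁴ with A_surf = 2πrL = 23.28 m².
T⁴ = 19480/(0.93·5.67×10⁻⁸·23.28) = 1.587×10¹⁰ K⁴.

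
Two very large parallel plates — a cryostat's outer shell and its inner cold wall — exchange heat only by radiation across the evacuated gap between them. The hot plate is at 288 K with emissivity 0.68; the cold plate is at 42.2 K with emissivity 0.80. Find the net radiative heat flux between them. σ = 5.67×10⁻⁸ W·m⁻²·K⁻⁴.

q ≈ 227 W/m²

For two infinite grey parallel plates, q = σ(T₁⁴ − T₂⁴)/(1/ε₁ + 1/ε₂ − 1).
T₁⁴ − T₂⁴ = 6.880×10⁹ − 3.171×10⁶ = 6.877×10⁹ K⁴.
1/ε₁ + 1/ε₂ − 1 = 1.471 + 1.250 − 1 = 1.721.
q = 5.67×10⁻⁸ × 6.877×10⁹ / 1.721.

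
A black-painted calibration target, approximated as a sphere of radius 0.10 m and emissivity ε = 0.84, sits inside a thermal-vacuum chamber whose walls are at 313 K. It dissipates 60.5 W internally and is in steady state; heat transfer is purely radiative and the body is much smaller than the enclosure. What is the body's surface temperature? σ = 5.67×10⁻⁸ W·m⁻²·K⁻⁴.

T ≈ 375 K

For a small grey body in a large enclosure, net radiated power = εσA(T⁴ − T_w⁴).
Steady state: P = εσA(T⁴ − T_w⁴) with A = 4πr² = 0.1257 m².
T⁴ = P/(εσA) + T_w⁴ = 60.5/(0.84·5.67×10⁻⁸·0.1257) + (313)⁴
    = 1.011×10¹⁰ + 9.598×10⁹ = 1.971×10¹⁰ K⁴.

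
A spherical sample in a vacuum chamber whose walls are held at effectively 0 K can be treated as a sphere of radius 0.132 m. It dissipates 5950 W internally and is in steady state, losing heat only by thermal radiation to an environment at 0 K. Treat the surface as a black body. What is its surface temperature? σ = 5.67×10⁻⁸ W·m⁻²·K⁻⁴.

T ≈ 832 K

Steady state: internal power = radiated power, P = εσA T⁴.
Radiating area A = 4πr² = 0.2190 m².
T⁴ = P/(εσA) = 5950/(1.0·5.67×10⁻⁸·0.2190) = 4.793×10¹¹ K⁴.
T = (4.793×10¹¹)^(1/4).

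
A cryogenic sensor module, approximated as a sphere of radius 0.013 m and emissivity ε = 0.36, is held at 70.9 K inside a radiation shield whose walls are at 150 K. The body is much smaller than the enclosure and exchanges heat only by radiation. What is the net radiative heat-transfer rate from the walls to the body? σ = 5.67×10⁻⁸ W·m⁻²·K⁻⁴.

For a small grey body in a large enclosure: P_net = εσA(T_body⁴ − T_wall⁴).
A = 4πr² = 0.002124 m²; T_body⁴ − T_wall⁴ = 2.527×10⁷ − 5.062×10⁸ = -4.810×10⁸ K⁴.
|P_net| = 0.36·5.67×10⁻⁸·0.002124·4.810×10⁸.

P_net ≈ 0.0209 W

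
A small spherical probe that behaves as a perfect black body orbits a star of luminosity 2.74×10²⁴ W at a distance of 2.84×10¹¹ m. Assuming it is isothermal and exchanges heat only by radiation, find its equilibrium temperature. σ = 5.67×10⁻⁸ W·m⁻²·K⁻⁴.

First find the stellar flux at distance d: S = L/(4πd²) = 2.74×10²⁴/(4π·(2.84×10¹¹)²) = 2.703 W/m².
For an isothermal sphere, absorbed (1−a)S·πr² = emitted σ·4πr²·T⁴, so T⁴ = (1−a)S/(4σ).
T⁴ = 1.00·2.703/(4·5.67×10⁻⁸) = 1.192×10⁷ K⁴.

T ≈ 58.8 K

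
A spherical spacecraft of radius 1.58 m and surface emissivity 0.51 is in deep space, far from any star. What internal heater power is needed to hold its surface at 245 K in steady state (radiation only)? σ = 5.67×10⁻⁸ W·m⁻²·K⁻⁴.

P ≈ 3270 W

P = εσ·4πr²·T⁴.
4πr² = 31.37 m²; T⁴ = 3.603×10⁹ K⁴.
P = 0.51·5.67×10⁻⁸·31.37·3.603×10⁹.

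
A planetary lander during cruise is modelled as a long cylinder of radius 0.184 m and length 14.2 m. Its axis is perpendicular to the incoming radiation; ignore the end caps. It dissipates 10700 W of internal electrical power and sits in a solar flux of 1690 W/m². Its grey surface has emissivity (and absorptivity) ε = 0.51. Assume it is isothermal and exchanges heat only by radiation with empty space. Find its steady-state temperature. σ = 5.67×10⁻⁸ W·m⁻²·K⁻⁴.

T ≈ 423 K

At steady state, absorbed solar power + internal power = radiated power.
Absorbed: α·S·A_cross = 0.51·1690·5.226 = 4504 W (cross-section 2rL).
Total input = 4504 + 10700 = 15200 W.
Radiated: εσ·A_surf·T⁴ with A_surf = 2πrL = 16.42 m².
T⁴ = 15200/(0.51·5.67×10⁻⁸·16.42) = 3.203×10¹⁰ K⁴.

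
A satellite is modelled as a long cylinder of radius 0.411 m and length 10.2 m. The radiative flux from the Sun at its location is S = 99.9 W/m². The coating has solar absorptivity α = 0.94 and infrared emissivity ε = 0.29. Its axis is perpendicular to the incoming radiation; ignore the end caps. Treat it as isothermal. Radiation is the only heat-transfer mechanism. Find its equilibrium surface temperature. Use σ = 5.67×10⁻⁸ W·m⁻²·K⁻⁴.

At equilibrium, absorbed power = emitted power.
Absorbing cross-section = 2rL = 8.384 m²; emitting surface = 2πrL = 26.34 m² (ratio π).
αS·A_cross = εσ·A_surf·T⁴  ⇒  T⁴ = αS/(ε·πσ).
T⁴ = 0.940·99.9/(0.29·π·5.67×10⁻⁸) = 1.818×10⁹ K⁴.
T = (1.818×10⁹)^(1/4).

T ≈ 206 K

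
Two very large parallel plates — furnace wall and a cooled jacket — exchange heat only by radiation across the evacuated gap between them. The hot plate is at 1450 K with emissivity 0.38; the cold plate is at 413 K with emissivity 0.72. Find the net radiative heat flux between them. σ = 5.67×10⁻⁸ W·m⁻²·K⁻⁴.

For two infinite grey parallel plates, q = σ(T₁⁴ − T₂⁴)/(1/ε₁ + 1/ε₂ − 1).
T₁⁴ − T₂⁴ = 4.421×10¹² − 2.909×10¹⁰ = 4.391×10¹² K⁴.
1/ε₁ + 1/ε₂ − 1 = 2.632 + 1.389 − 1 = 3.020.
q = 5.67×10⁻⁸ × 4.391×10¹² / 3.020.

q ≈ 82400 W/m²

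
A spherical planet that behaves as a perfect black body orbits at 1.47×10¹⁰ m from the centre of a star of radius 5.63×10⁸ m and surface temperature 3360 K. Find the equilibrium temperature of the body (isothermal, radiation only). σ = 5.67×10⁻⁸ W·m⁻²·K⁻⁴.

The star's surface emits σT_*⁴; at distance d the flux is S = σT_*⁴(R_*/d)².
S = 5.67×10⁻⁸·(3360)⁴·(5.63×10⁸/1.47×10¹⁰)² = 10600 W/m².
For an isothermal sphere T⁴ = (1−a)S/(4σ) = 4.674×10¹⁰ K⁴.

T ≈ 465 K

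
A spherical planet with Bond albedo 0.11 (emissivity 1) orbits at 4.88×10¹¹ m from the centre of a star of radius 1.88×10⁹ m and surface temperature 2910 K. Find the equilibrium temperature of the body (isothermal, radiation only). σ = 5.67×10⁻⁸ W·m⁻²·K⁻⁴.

The star's surface emits σT_*⁴; at distance d the flux is S = σT_*⁴(R_*/d)².
S = 5.67×10⁻⁸·(2910)⁴·(1.88×10⁹/4.88×10¹¹)² = 60.34 W/m².
For an isothermal sphere T⁴ = (1−a)S/(4σ) = 2.368×10⁸ K⁴.

T ≈ 124 K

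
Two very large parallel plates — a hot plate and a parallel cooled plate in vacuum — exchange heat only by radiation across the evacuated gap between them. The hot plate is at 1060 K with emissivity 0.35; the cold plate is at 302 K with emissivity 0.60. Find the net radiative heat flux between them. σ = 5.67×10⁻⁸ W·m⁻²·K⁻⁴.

q ≈ 20200 W/m²

For two infinite grey parallel plates, q = σ(T₁⁴ − T₂⁴)/(1/ε₁ + 1/ε₂ − 1).
T₁⁴ − T₂⁴ = 1.262×10¹² − 8.318×10⁹ = 1.254×10¹² K⁴.
1/ε₁ + 1/ε₂ − 1 = 2.857 + 1.667 − 1 = 3.524.
q = 5.67×10⁻⁸ × 1.254×10¹² / 3.524.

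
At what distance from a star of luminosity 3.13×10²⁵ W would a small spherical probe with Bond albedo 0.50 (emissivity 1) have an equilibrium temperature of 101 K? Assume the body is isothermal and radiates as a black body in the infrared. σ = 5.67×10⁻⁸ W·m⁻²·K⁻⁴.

d ≈ 2.30×10¹¹ m

For an isothermal black-emitting sphere, (1−a)S·πr² = σ·4πr²·T⁴ ⇒ S = 4σT⁴/(1−a).
S = 4·5.67×10⁻⁸·(101)⁴/0.500 = 47.20 W/m².
Flux falls as S = L/(4πd²), so d = √(L/(4πS)) = √(3.13×10²⁵/(4π·47.20)).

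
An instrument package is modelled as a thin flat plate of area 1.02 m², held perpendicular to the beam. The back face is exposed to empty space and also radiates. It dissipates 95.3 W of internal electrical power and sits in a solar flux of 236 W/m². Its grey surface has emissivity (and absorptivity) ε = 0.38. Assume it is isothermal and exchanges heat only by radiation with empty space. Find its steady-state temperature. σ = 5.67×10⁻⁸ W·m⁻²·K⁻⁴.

At steady state, absorbed solar power + internal power = radiated power.
Absorbed: α·S·A_cross = 0.38·236·1.020 = 91.47 W (cross-section A).
Total input = 91.47 + 95.3 = 186.8 W.
Radiated: εσ·A_surf·T⁴ with A_surf = 2A = 2.040 m².
T⁴ = 186.8/(0.38·5.67×10⁻⁸·2.040) = 4.249×10⁹ K⁴.

T ≈ 255 K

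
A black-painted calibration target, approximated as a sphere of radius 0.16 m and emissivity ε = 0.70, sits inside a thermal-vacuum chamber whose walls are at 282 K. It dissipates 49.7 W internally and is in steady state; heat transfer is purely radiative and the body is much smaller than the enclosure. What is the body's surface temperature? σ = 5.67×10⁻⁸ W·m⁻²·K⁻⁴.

For a small grey body in a large enclosure, net radiated power = εσA(T⁴ − T_w⁴).
Steady state: P = εσA(T⁴ − T_w⁴) with A = 4πr² = 0.3217 m².
T⁴ = P/(εσA) + T_w⁴ = 49.7/(0.70·5.67×10⁻⁸·0.3217) + (282)⁴
    = 3.892×10⁹ + 6.324×10⁹ = 1.022×10¹⁰ K⁴.

T ≈ 318 K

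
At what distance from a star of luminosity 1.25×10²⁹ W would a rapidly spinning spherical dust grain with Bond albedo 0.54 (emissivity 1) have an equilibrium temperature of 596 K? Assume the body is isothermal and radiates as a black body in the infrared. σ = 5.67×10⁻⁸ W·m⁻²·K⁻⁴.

d ≈ 4.00×10¹¹ m

For an isothermal black-emitting sphere, (1−a)S·πr² = σ·4πr²·T⁴ ⇒ S = 4σT⁴/(1−a).
S = 4·5.67×10⁻⁸·(596)⁴/0.460 = 62210 W/m².
Flux falls as S = L/(4πd²), so d = √(L/(4πS)) = √(1.25×10²⁹/(4π·62210)).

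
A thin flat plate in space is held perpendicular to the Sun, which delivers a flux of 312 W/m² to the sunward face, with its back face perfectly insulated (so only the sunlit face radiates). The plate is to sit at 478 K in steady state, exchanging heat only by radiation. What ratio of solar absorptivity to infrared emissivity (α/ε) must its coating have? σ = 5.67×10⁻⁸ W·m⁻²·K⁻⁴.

α/ε ≈ 9.49

Balance: αS·A = εσ·1A·T⁴ ⇒ α/ε = σT⁴/S.
α/ε = 5.67×10⁻⁸·(478)⁴/312 = 5.67×10⁻⁸·5.220×10¹⁰/312.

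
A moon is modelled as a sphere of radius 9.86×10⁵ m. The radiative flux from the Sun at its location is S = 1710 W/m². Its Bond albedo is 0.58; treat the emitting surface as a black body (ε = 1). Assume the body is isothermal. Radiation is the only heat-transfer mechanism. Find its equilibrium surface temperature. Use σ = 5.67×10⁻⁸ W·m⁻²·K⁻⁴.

At equilibrium, absorbed power = emitted power.
Absorbing cross-section = πr² = 3.054×10¹² m²; emitting surface = 4πr² = 1.222×10¹³ m² (ratio 4).
(1−a)S·A_cross = εσ·A_surf·T⁴  ⇒  T⁴ = (1−a)S/(4σ).
T⁴ = 0.420·1710/(4·5.67×10⁻⁸) = 3.167×10⁹ K⁴.
T = (3.167×10⁹)^(1/4).

T ≈ 237 K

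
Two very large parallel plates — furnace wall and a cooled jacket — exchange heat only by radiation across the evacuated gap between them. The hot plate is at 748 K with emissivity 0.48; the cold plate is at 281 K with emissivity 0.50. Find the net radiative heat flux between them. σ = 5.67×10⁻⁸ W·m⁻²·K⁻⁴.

For two infinite grey parallel plates, q = σ(T₁⁴ − T₂⁴)/(1/ε₁ + 1/ε₂ − 1).
T₁⁴ − T₂⁴ = 3.130×10¹¹ − 6.235×10⁹ = 3.068×10¹¹ K⁴.
1/ε₁ + 1/ε₂ − 1 = 2.083 + 2.000 − 1 = 3.083.
q = 5.67×10⁻⁸ × 3.068×10¹¹ / 3.083.

q ≈ 5640 W/m²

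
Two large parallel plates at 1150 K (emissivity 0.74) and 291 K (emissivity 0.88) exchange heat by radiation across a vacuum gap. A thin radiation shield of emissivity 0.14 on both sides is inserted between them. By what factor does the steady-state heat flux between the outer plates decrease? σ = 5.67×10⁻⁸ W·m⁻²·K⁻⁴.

factor ≈ 9.93

Without shield: q₀ = σΔ(T⁴)/(1/ε₁+1/ε₂−1) with denominator 1.488.
With shield the two gaps are in series; the resistances add: (1/ε₁+1/ε_s−1)+(1/ε_s+1/ε₂−1) = 7.494+7.279 = 14.77.
Heat-flux ratio q₀/q = 14.77/1.488.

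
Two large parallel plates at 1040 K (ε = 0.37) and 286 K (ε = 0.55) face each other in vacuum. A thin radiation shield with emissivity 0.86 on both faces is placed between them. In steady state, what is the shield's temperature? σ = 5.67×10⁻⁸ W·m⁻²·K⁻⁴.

In steady state the net flux on the hot side equals that on the cold side.
σ(T₁⁴−T_s⁴)/D₁ = σ(T_s⁴−T₂⁴)/D₂, with D₁ = 1/ε₁+1/ε_s−1 = 2.865, D₂ = 1/ε_s+1/ε₂−1 = 1.981.
Solve for T_s⁴: T_s⁴ = (D₂·T₁⁴ + D₁·T₂⁴)/(D₁+D₂) = 4.821×10¹¹ K⁴.

T_s ≈ 833 K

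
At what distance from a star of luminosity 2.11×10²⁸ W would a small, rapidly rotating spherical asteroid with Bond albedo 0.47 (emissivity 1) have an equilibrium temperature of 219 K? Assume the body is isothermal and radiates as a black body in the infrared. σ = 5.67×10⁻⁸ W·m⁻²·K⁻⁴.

d ≈ 1.31×10¹² m

For an isothermal black-emitting sphere, (1−a)S·πr² = σ·4πr²·T⁴ ⇒ S = 4σT⁴/(1−a).
S = 4·5.67×10⁻⁸·(219)⁴/0.530 = 984.3 W/m².
Flux falls as S = L/(4πd²), so d = √(L/(4πS)) = √(2.11×10²⁸/(4π·984.3)).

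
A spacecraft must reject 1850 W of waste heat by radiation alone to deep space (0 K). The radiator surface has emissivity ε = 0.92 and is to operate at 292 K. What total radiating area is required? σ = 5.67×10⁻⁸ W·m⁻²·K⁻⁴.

P = εσA T⁴ ⇒ A = P/(εσT⁴).
T⁴ = 7.270×10⁹ K⁴.
A = 1850/(0.92 × 5.67×10⁻⁸ × 7.270×10⁹).

A ≈ 4.88 m²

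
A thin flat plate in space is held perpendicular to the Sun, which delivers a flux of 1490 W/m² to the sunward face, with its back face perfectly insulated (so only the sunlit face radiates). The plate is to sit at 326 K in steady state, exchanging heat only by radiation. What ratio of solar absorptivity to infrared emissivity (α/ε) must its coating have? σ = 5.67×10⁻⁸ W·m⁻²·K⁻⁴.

Balance: αS·A = εσ·1A·T⁴ ⇒ α/ε = σT⁴/S.
α/ε = 5.67×10⁻⁸·(326)⁴/1490 = 5.67×10⁻⁸·1.129×10¹⁰/1490.

α/ε ≈ 0.430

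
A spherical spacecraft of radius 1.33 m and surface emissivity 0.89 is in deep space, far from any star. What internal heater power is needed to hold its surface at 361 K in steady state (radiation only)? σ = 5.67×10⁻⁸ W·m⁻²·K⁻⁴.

P = εσ·4πr²·T⁴.
4πr² = 22.23 m²; T⁴ = 1.698×10¹⁰ K⁴.
P = 0.89·5.67×10⁻⁸·22.23·1.698×10¹⁰.

P ≈ 19100 W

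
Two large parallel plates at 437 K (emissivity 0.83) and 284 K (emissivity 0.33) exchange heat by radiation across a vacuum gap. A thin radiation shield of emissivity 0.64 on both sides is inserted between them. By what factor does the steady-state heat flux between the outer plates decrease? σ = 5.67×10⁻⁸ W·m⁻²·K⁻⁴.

Without shield: q₀ = σΔ(T⁴)/(1/ε₁+1/ε₂−1) with denominator 3.235.
With shield the two gaps are in series; the resistances add: (1/ε₁+1/ε_s−1)+(1/ε_s+1/ε₂−1) = 1.767+3.593 = 5.360.
Heat-flux ratio q₀/q = 5.360/3.235.

factor ≈ 1.66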